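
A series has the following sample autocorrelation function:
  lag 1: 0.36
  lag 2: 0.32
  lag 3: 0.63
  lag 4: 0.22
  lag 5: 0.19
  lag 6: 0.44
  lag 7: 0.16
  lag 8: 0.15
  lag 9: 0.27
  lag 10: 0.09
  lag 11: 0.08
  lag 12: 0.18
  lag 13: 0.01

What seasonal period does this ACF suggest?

3

The largest autocorrelation is r_3 = 0.63, with a weaker echo at lag 6 (0.44); the remaining lags stay at or below 0.36. The elevated value at lag 1 (0.36), dropping to 0.32 at lag 2, reflects decaying short-term dependence rather than seasonality.
The dominant spike at lag 3 indicates a seasonal period of 3.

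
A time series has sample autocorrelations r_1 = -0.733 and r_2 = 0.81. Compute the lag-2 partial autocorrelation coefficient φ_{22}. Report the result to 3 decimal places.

0.589

φ_{22} = (r_2 − r_1²) / (1 − r_1²)
r_1² = (-0.733)² = 0.537289
Numerator = 0.81 − 0.5373 = 0.2727; denominator = 1 − 0.5373 = 0.4627
φ_{22} = 0.2727 / 0.4627 = 0.589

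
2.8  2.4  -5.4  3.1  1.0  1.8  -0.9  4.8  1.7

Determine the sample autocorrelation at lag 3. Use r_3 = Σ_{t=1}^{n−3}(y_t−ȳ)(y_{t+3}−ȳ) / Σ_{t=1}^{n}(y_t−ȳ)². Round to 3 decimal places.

Mean ȳ = (2.8 + 2.4 − 5.4 + 3.1 + 1.0 + 1.8 − 0.9 + 4.8 + 1.7)/9 = 1.2556
Σ(y_t−ȳ)(y_{t+3}−ȳ) = (2.8486) + (-0.2925) + (-3.6236) + (-3.9758) + (-0.9058) + (0.2420) = -5.7070
Denominator Σ(y_t−ȳ)² = 69.1622
r_3 = -5.7070 / 69.1622 = -0.083

-0.083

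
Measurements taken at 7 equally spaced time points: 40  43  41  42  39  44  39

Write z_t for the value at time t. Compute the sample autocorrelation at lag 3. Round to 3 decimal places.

-0.315

Mean z̄ = (40 + 43 + 41 + 42 + 39 + 44 + 39)/7 = 41.1429
Deviations from mean: -1.1429, 1.8571, -0.1429, 0.8571, -2.1429, 2.8571, -2.1429
Σ(z_t−z̄)(z_{t+3}−z̄) = (-0.9796) + (-3.9796) + (-0.4082) + (-1.8367) = -7.2041
Denominator Σ(z_t−z̄)² = 22.8571
r_3 = -7.2041 / 22.8571 = -0.315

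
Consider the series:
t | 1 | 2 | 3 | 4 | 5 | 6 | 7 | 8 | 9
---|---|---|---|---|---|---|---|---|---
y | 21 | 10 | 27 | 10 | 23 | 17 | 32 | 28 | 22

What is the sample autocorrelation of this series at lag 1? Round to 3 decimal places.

Mean ȳ = (21 + 10 + 27 + 10 + 23 + 17 + 32 + 28 + 22)/9 = 21.1111
Numerator Σ_{t=1}^{8}(y_t−ȳ)(y_{t+1}−ȳ) = -122.0123
Denominator Σ(y_t−ȳ)² = 468.8889
r_1 = -122.0123 / 468.8889 = -0.260

-0.260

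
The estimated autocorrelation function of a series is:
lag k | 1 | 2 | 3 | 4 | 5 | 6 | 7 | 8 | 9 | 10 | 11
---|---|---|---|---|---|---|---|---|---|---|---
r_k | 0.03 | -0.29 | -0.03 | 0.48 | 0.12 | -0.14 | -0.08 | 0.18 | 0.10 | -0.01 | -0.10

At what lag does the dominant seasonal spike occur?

The largest autocorrelation is r_4 = 0.48, with a weaker echo at lag 8 (0.18); the remaining lags stay at or below 0.12.
The dominant spike at lag 4 indicates a seasonal period of 4.

4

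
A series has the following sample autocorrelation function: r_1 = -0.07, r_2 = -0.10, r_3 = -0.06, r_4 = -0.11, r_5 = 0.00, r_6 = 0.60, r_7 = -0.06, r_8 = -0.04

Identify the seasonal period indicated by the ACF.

The largest autocorrelation is r_6 = 0.60; the remaining lags stay at or below 0.00.
The dominant spike at lag 6 indicates a seasonal period of 6.

6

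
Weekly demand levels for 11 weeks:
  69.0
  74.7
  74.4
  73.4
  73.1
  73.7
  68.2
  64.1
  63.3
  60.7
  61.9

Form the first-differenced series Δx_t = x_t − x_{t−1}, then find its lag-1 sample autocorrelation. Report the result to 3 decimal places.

0.115

First differences Δx: 5.7, -0.3, -1.0, -0.3, 0.6, -5.5, -4.1, -0.8, -2.6, 1.2
Mean of differences = -0.7100
Numerator Σ(Δx_t−Δx̄)(Δx_{t+1}−Δx̄) = 9.7559
Denominator Σ(Δx_t−Δx̄)² = 84.8890
r_1(Δx) = 9.7559 / 84.8890 = 0.115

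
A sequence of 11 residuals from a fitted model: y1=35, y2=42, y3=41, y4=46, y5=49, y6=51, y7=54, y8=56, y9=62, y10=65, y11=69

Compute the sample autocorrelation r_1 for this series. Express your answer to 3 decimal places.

0.674

Mean ȳ = (35 + 42 + 41 + 46 + 49 + 51 + 54 + 56 + 62 + 65 + 69)/11 = 51.8182
Numerator Σ_{t=1}^{10}(y_t−ȳ)(y_{t+1}−ȳ) = 763.6033
Denominator Σ(y_t−ȳ)² = 1133.6364
r_1 = 763.6033 / 1133.6364 = 0.674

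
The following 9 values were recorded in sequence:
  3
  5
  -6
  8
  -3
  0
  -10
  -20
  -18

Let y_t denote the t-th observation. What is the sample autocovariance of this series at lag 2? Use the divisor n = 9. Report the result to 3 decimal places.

17.598

Mean ȳ = (3 + 5 − 6 + 8 − 3 + 0 − 10 − 20 − 18)/9 = -4.5556
Σ_{t=1}^{7}(y_t−ȳ)(y_{t+2}−ȳ) = 158.3827
γ_2 = 158.3827 / 9 = 17.598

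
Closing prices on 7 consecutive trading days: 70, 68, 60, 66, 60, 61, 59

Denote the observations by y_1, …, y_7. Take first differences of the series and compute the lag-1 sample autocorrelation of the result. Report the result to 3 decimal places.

First differences Δy: -2, -8, 6, -6, 1, -2
Mean of differences = -1.8333
Numerator Σ(Δy_t−Δȳ)(Δy_{t+1}−Δȳ) = -92.1944
Denominator Σ(Δy_t−Δȳ)² = 124.8333
r_1(Δy) = -92.1944 / 124.8333 = -0.739

-0.739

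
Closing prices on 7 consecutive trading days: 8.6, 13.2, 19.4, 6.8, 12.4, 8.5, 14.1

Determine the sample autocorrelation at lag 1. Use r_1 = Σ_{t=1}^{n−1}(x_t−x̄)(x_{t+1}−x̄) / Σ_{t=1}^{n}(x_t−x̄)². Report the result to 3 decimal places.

Mean x̄ = (8.6 + 13.2 + 19.4 + 6.8 + 12.4 + 8.5 + 14.1)/7 = 11.8571
Deviations from mean: -3.2571, 1.3429, 7.5429, -5.0571, 0.5429, -3.3571, 2.2429
Σ(x_t−x̄)(x_{t+1}−x̄) = (-4.3739) + (10.1290) + (-38.1453) + (-2.7453) + (-1.8224) + (-7.5296) = -44.4876
Denominator Σ(x_t−x̄)² = 111.4771
r_1 = -44.4876 / 111.4771 = -0.399

-0.399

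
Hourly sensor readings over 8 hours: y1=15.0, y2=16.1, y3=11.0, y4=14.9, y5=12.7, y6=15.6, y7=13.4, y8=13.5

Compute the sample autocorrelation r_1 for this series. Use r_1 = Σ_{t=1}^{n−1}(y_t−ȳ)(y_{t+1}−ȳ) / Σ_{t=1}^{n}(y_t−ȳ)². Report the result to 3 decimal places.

-0.538

Mean ȳ = (15.0 + 16.1 + 11.0 + 14.9 + 12.7 + 15.6 + 13.4 + 13.5)/8 = 14.0250
Deviations from mean: 0.9750, 2.0750, -3.0250, 0.8750, -1.3250, 1.5750, -0.6250, -0.5250
Σ(y_t−ȳ)(y_{t+1}−ȳ) = (2.0231) + (-6.2769) + (-2.6469) + (-1.1594) + (-2.0869) + (-0.9844) + (0.3281) = -10.8031
Denominator Σ(y_t−ȳ)² = 20.0750
r_1 = -10.8031 / 20.0750 = -0.538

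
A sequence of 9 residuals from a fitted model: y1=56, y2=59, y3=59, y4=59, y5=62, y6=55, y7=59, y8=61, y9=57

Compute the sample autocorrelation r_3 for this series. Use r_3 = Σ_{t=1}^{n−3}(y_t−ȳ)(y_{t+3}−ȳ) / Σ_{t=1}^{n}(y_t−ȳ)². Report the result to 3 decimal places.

0.322

Mean ȳ = (56 + 59 + 59 + 59 + 62 + 55 + 59 + 61 + 57)/9 = 58.5556
Σ(y_t−ȳ)(y_{t+3}−ȳ) = (-1.1358) + (1.5309) + (-1.5802) + (0.1975) + (8.4198) + (5.5309) = 12.9630
Denominator Σ(y_t−ȳ)² = 40.2222
r_3 = 12.9630 / 40.2222 = 0.322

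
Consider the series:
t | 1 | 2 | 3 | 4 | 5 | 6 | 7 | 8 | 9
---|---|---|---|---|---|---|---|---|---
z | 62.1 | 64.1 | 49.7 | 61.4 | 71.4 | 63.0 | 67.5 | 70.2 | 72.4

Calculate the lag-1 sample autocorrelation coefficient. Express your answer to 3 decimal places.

Mean z̄ = (62.1 + 64.1 + 49.7 + 61.4 + 71.4 + 63.0 + 67.5 + 70.2 + 72.4)/9 = 64.6444
Numerator Σ_{t=1}^{8}(z_t−z̄)(z_{t+1}−z̄) = 79.2358
Denominator Σ(z_t−z̄)² = 388.1422
r_1 = 79.2358 / 388.1422 = 0.204

0.204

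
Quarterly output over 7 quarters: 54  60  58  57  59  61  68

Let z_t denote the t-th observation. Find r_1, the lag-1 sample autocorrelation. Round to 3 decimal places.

Mean z̄ = (54 + 60 + 58 + 57 + 59 + 61 + 68)/7 = 59.5714
Deviations from mean: -5.5714, 0.4286, -1.5714, -2.5714, -0.5714, 1.4286, 8.4286
Numerator Σ_{t=1}^{6}(z_t−z̄)(z_{t+1}−z̄) = 13.6735
Denominator Σ(z_t−z̄)² = 113.7143
r_1 = 13.6735 / 113.7143 = 0.120

0.120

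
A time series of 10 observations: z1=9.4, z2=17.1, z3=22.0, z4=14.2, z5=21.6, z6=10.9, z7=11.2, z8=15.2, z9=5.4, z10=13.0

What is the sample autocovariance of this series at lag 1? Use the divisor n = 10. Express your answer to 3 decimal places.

-0.630

Mean z̄ = (9.4 + 17.1 + 22.0 + 14.2 + 21.6 + 10.9 + 11.2 + 15.2 + 5.4 + 13.0)/10 = 14.0000
Σ_{t=1}^{9}(z_t−z̄)(z_{t+1}−z̄) = -6.3000
γ_1 = -6.3000 / 10 = -0.630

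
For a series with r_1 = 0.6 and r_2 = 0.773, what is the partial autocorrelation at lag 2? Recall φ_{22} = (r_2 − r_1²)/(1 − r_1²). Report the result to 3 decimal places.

φ_{22} = (r_2 − r_1²) / (1 − r_1²)
r_1² = (0.6)² = 0.36
Numerator = 0.773 − 0.3600 = 0.4130; denominator = 1 − 0.3600 = 0.6400
φ_{22} = 0.4130 / 0.6400 = 0.645

0.645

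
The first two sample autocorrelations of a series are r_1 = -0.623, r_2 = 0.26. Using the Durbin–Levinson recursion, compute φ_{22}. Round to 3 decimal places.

φ_{22} = (r_2 − r_1²) / (1 − r_1²)
r_1² = (-0.623)² = 0.388129
Numerator = 0.26 − 0.3881 = -0.1281; denominator = 1 − 0.3881 = 0.6119
φ_{22} = -0.1281 / 0.6119 = -0.209

-0.209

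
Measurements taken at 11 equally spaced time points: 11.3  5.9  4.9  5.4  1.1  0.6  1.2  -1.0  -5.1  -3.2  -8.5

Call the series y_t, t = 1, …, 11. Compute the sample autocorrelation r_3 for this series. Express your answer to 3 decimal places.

0.208

Mean ȳ = (11.3 + 5.9 + 4.9 + 5.4 + 1.1 + 0.6 + 1.2 − 1.0 − 5.1 − 3.2 − 8.5)/11 = 1.1455
Numerator Σ_{t=1}^{8}(y_t−ȳ)(y_{t+3}−ȳ) = 65.1320
Denominator Σ(y_t−ȳ)² = 313.7473
r_3 = 65.1320 / 313.7473 = 0.208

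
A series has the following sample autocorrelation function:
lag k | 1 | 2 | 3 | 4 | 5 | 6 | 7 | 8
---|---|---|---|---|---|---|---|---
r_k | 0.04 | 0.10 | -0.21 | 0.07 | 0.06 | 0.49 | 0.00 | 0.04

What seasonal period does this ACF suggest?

6

The largest autocorrelation is r_6 = 0.49; the remaining lags stay at or below 0.10.
The dominant spike at lag 6 indicates a seasonal period of 6.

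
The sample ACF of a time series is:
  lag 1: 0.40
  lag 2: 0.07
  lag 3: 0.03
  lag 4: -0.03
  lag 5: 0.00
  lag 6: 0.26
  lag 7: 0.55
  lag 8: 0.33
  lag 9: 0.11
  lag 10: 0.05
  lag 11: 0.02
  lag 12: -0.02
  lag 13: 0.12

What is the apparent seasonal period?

The largest autocorrelation is r_7 = 0.55; the remaining lags stay at or below 0.40. The elevated value at lag 1 (0.40), dropping to 0.07 at lag 2, reflects decaying short-term dependence rather than seasonality.
The dominant spike at lag 7 indicates a seasonal period of 7.

7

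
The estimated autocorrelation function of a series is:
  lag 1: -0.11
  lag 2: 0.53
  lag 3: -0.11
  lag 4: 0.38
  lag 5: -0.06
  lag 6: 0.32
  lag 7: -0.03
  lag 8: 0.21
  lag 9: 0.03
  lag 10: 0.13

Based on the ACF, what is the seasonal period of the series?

2

The largest autocorrelation is r_2 = 0.53, with weaker echoes at lags 4 (0.38), 6 (0.32) and 8 (0.21); the remaining lags stay at or below 0.13.
The dominant spike at lag 2 indicates a seasonal period of 2.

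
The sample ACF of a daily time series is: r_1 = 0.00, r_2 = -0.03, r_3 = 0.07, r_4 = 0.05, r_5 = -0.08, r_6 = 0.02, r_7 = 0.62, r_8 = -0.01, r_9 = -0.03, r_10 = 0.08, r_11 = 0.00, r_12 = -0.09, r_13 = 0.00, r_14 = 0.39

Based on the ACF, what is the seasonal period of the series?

The largest autocorrelation is r_7 = 0.62, with a weaker echo at lag 14 (0.39); the remaining lags stay at or below 0.08.
The dominant spike at lag 7 indicates a seasonal period of 7.

7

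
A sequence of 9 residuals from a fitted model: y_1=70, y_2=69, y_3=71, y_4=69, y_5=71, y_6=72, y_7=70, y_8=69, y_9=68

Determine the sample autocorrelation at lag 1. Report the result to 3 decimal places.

Mean ȳ = (70 + 69 + 71 + 69 + 71 + 72 + 70 + 69 + 68)/9 = 69.8889
Numerator Σ_{t=1}^{8}(y_t−ȳ)(y_{t+1}−ȳ) = 1.0988
Denominator Σ(y_t−ȳ)² = 12.8889
r_1 = 1.0988 / 12.8889 = 0.085

0.085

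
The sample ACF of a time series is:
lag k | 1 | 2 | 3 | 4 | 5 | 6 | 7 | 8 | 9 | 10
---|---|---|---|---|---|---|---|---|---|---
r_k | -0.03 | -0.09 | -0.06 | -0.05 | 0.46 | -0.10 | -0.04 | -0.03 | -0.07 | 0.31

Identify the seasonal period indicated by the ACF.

5

The largest autocorrelation is r_5 = 0.46, with a weaker echo at lag 10 (0.31); the remaining lags stay at or below -0.03.
The dominant spike at lag 5 indicates a seasonal period of 5.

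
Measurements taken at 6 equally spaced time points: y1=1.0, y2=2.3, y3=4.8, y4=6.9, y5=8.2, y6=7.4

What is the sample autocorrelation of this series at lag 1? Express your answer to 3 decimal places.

Mean ȳ = (1.0 + 2.3 + 4.8 + 6.9 + 8.2 + 7.4)/6 = 5.1000
Deviations from mean: -4.1000, -2.8000, -0.3000, 1.8000, 3.1000, 2.3000
Numerator Σ_{t=1}^{5}(y_t−ȳ)(y_{t+1}−ȳ) = 24.4900
Denominator Σ(y_t−ȳ)² = 42.8800
r_1 = 24.4900 / 42.8800 = 0.571

0.571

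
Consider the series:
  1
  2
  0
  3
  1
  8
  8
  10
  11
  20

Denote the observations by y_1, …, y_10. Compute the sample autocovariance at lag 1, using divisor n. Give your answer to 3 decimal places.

17.084

Mean ȳ = (1 + 2 + 0 + 3 + 1 + 8 + 8 + 10 + 11 + 20)/10 = 6.4000
Σ_{t=1}^{9}(y_t−ȳ)(y_{t+1}−ȳ) = 170.8400
γ_1 = 170.8400 / 10 = 17.084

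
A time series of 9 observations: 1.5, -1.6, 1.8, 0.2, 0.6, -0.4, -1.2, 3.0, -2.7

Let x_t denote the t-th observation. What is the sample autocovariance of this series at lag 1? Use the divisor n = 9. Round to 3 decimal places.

-1.844

Mean x̄ = (1.5 − 1.6 + 1.8 + 0.2 + 0.6 − 0.4 − 1.2 + 3.0 − 2.7)/9 = 0.1333
Σ_{t=1}^{8}(x_t−x̄)(x_{t+1}−x̄) = -16.5978
γ_1 = -16.5978 / 9 = -1.844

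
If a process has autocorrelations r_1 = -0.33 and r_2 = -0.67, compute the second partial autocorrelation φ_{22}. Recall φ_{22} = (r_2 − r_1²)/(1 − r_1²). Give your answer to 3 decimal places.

-0.874

φ_{22} = (r_2 − r_1²) / (1 − r_1²)
r_1² = (-0.33)² = 0.1089
Numerator = -0.67 − 0.1089 = -0.7789; denominator = 1 − 0.1089 = 0.8911
φ_{22} = -0.7789 / 0.8911 = -0.874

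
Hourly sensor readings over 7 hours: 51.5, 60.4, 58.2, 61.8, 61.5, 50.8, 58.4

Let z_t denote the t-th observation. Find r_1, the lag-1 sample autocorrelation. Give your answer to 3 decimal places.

-0.224

Mean z̄ = (51.5 + 60.4 + 58.2 + 61.8 + 61.5 + 50.8 + 58.4)/7 = 57.5143
Numerator Σ_{t=1}^{6}(z_t−z̄)(z_{t+1}−z̄) = -28.0645
Denominator Σ(z_t−z̄)² = 125.0886
r_1 = -28.0645 / 125.0886 = -0.224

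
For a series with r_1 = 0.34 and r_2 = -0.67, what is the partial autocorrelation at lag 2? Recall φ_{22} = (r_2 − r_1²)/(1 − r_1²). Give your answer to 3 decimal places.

-0.888

φ_{22} = (r_2 − r_1²) / (1 − r_1²)
r_1² = (0.34)² = 0.1156
Numerator = -0.67 − 0.1156 = -0.7856; denominator = 1 − 0.1156 = 0.8844
φ_{22} = -0.7856 / 0.8844 = -0.888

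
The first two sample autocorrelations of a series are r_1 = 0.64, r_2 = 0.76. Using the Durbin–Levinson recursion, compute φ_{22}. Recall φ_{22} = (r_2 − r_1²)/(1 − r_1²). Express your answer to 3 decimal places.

φ_{22} = (r_2 − r_1²) / (1 − r_1²)
r_1² = (0.64)² = 0.4096
Numerator = 0.76 − 0.4096 = 0.3504; denominator = 1 − 0.4096 = 0.5904
φ_{22} = 0.3504 / 0.5904 = 0.593

0.593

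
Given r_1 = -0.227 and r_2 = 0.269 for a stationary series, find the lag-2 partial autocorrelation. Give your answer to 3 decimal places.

φ_{22} = (r_2 − r_1²) / (1 − r_1²)
r_1² = (-0.227)² = 0.051529
Numerator = 0.269 − 0.0515 = 0.2175; denominator = 1 − 0.0515 = 0.9485
φ_{22} = 0.2175 / 0.9485 = 0.229

0.229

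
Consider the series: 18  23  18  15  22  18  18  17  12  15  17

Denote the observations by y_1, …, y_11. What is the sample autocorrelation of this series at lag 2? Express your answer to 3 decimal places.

Mean ȳ = (18 + 23 + 18 + 15 + 22 + 18 + 18 + 17 + 12 + 15 + 17)/11 = 17.5455
Numerator Σ_{t=1}^{9}(y_t−ȳ)(y_{t+2}−ȳ) = -9.1405
Denominator Σ(y_t−ȳ)² = 94.7273
r_2 = -9.1405 / 94.7273 = -0.096

-0.096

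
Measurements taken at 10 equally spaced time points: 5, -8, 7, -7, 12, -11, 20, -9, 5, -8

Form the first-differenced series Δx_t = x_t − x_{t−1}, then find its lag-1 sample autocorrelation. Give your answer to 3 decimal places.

-0.907

First differences Δx: -13, 15, -14, 19, -23, 31, -29, 14, -13
Mean of differences = -1.4444
Numerator Σ(Δx_t−Δx̄)(Δx_{t+1}−Δx̄) = -3291.3086
Denominator Σ(Δx_t−Δx̄)² = 3628.2222
r_1(Δx) = -3291.3086 / 3628.2222 = -0.907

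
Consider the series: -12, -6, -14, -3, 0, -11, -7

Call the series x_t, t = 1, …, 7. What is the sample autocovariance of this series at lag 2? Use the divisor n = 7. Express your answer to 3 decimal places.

-3.481

Mean x̄ = (-12 − 6 − 14 − 3 + 0 − 11 − 7)/7 = -7.5714
Σ_{t=1}^{5}(x_t−x̄)(x_{t+2}−x̄) = -24.3673
γ_2 = -24.3673 / 7 = -3.481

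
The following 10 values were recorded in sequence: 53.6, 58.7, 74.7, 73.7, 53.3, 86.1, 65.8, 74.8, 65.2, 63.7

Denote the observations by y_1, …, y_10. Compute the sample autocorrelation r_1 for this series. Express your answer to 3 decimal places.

-0.300

Mean ȳ = (53.6 + 58.7 + 74.7 + 73.7 + 53.3 + 86.1 + 65.8 + 74.8 + 65.2 + 63.7)/10 = 66.9600
Numerator Σ_{t=1}^{9}(y_t−ȳ)(y_{t+1}−ȳ) = -294.2896
Denominator Σ(y_t−ȳ)² = 981.5240
r_1 = -294.2896 / 981.5240 = -0.300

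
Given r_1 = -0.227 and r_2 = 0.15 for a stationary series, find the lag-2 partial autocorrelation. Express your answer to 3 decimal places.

0.104

φ_{22} = (r_2 − r_1²) / (1 − r_1²)
r_1² = (-0.227)² = 0.051529
Numerator = 0.15 − 0.0515 = 0.0985; denominator = 1 − 0.0515 = 0.9485
φ_{22} = 0.0985 / 0.9485 = 0.104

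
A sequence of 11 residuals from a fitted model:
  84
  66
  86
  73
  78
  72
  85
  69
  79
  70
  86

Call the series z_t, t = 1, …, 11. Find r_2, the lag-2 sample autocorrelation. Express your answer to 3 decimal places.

0.493

Mean z̄ = (84 + 66 + 86 + 73 + 78 + 72 + 85 + 69 + 79 + 70 + 86)/11 = 77.0909
Numerator Σ_{t=1}^{9}(z_t−z̄)(z_{t+2}−z̄) = 273.7107
Denominator Σ(z_t−z̄)² = 554.9091
r_2 = 273.7107 / 554.9091 = 0.493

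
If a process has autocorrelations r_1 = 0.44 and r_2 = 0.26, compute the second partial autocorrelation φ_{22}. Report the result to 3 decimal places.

0.082

φ_{22} = (r_2 − r_1²) / (1 − r_1²)
r_1² = (0.44)² = 0.1936
Numerator = 0.26 − 0.1936 = 0.0664; denominator = 1 − 0.1936 = 0.8064
φ_{22} = 0.0664 / 0.8064 = 0.082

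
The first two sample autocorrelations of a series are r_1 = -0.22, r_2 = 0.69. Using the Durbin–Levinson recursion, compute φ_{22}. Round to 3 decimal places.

0.674

φ_{22} = (r_2 − r_1²) / (1 − r_1²)
r_1² = (-0.22)² = 0.0484
Numerator = 0.69 − 0.0484 = 0.6416; denominator = 1 − 0.0484 = 0.9516
φ_{22} = 0.6416 / 0.9516 = 0.674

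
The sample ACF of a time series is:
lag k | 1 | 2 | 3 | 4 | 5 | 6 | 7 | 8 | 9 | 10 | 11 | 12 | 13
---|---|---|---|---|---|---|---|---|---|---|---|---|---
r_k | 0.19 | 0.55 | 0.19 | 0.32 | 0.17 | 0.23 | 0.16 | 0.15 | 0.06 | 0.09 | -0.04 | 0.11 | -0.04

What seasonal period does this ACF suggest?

The largest autocorrelation is r_2 = 0.55, with weaker echoes at lags 4 (0.32) and 6 (0.23); the remaining lags stay at or below 0.19.
The dominant spike at lag 2 indicates a seasonal period of 2.

2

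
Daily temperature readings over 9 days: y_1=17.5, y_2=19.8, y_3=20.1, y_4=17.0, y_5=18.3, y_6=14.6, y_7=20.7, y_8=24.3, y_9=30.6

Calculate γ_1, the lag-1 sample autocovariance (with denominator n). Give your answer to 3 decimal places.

Mean ȳ = (17.5 + 19.8 + 20.1 + 17.0 + 18.3 + 14.6 + 20.7 + 24.3 + 30.6)/9 = 20.3222
Σ_{t=1}^{8}(y_t−ȳ)(y_{t+1}−ȳ) = 60.8417
γ_1 = 60.8417 / 9 = 6.760

6.760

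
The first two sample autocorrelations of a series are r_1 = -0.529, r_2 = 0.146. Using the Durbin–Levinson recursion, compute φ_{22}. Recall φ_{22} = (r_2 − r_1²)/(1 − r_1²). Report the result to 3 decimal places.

φ_{22} = (r_2 − r_1²) / (1 − r_1²)
r_1² = (-0.529)² = 0.279841
Numerator = 0.146 − 0.2798 = -0.1338; denominator = 1 − 0.2798 = 0.7202
φ_{22} = -0.1338 / 0.7202 = -0.186

-0.186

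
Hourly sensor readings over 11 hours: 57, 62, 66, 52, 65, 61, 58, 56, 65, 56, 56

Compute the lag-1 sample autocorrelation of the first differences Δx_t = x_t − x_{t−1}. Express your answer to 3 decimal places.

-0.589

First differences Δx: 5, 4, -14, 13, -4, -3, -2, 9, -9, 0
Mean of differences = -0.1000
Numerator Σ(Δx_t−Δx̄)(Δx_{t+1}−Δx̄) = -351.6100
Denominator Σ(Δx_t−Δx̄)² = 596.9000
r_1(Δx) = -351.6100 / 596.9000 = -0.589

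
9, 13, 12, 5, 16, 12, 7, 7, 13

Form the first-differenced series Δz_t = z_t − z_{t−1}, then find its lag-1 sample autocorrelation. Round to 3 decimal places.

First differences Δz: 4, -1, -7, 11, -4, -5, 0, 6
Mean of differences = 0.5000
Numerator Σ(Δz_t−Δz̄)(Δz_{t+1}−Δz̄) = -95.2500
Denominator Σ(Δz_t−Δz̄)² = 262.0000
r_1(Δz) = -95.2500 / 262.0000 = -0.364

-0.364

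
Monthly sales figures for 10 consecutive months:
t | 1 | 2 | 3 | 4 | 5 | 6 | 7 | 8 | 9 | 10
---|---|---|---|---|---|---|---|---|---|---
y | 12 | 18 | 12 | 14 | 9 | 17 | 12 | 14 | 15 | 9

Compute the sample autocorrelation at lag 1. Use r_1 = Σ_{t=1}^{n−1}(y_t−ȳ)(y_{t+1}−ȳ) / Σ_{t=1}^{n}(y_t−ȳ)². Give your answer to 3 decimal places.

Mean ȳ = (12 + 18 + 12 + 14 + 9 + 17 + 12 + 14 + 15 + 9)/10 = 13.2000
Numerator Σ_{t=1}^{9}(y_t−ȳ)(y_{t+1}−ȳ) = -43.4400
Denominator Σ(y_t−ȳ)² = 81.6000
r_1 = -43.4400 / 81.6000 = -0.532

-0.532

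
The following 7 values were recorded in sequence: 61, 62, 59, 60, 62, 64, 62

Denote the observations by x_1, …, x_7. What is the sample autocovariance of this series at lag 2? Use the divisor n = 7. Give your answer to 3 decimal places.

-0.644

Mean x̄ = (61 + 62 + 59 + 60 + 62 + 64 + 62)/7 = 61.4286
Deviations: -0.4286, 0.5714, -2.4286, -1.4286, 0.5714, 2.5714, 0.5714
Σ_{t=1}^{5}(x_t−x̄)(x_{t+2}−x̄) = -4.5102
γ_2 = -4.5102 / 7 = -0.644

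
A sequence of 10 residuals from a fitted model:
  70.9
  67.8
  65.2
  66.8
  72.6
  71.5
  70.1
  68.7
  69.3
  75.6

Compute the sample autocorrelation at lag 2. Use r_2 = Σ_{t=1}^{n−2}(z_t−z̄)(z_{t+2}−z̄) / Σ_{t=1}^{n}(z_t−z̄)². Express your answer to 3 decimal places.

Mean z̄ = (70.9 + 67.8 + 65.2 + 66.8 + 72.6 + 71.5 + 70.1 + 68.7 + 69.3 + 75.6)/10 = 69.8500
Numerator Σ_{t=1}^{8}(z_t−z̄)(z_{t+2}−z̄) = -24.4100
Denominator Σ(z_t−z̄)² = 81.2650
r_2 = -24.4100 / 81.2650 = -0.300

-0.300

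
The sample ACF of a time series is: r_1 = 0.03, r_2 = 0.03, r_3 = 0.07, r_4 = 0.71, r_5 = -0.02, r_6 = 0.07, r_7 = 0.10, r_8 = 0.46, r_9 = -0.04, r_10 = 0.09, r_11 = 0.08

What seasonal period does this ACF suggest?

4

The largest autocorrelation is r_4 = 0.71, with a weaker echo at lag 8 (0.46); the remaining lags stay at or below 0.10.
The dominant spike at lag 4 indicates a seasonal period of 4.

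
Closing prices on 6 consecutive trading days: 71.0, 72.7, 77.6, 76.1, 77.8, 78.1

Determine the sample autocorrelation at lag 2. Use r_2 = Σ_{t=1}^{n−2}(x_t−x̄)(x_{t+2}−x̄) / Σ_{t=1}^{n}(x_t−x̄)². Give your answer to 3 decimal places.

-0.109

Mean x̄ = (71.0 + 72.7 + 77.6 + 76.1 + 77.8 + 78.1)/6 = 75.5500
Deviations from mean: -4.5500, -2.8500, 2.0500, 0.5500, 2.2500, 2.5500
Σ(x_t−x̄)(x_{t+2}−x̄) = (-9.3275) + (-1.5675) + (4.6125) + (1.4025) = -4.8800
Denominator Σ(x_t−x̄)² = 44.8950
r_2 = -4.8800 / 44.8950 = -0.109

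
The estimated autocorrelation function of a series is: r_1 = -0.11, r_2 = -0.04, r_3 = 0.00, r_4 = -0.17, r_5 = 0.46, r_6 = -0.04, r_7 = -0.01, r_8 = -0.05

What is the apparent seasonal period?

The largest autocorrelation is r_5 = 0.46; the remaining lags stay at or below 0.00.
The dominant spike at lag 5 indicates a seasonal period of 5.

5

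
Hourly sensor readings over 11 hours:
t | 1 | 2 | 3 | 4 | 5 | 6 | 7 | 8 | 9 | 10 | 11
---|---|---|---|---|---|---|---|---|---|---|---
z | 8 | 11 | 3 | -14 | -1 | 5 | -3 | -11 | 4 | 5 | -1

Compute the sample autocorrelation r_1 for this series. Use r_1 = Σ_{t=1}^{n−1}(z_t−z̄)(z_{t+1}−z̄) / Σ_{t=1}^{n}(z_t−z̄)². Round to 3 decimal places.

Mean z̄ = (8 + 11 + 3 − 14 − 1 + 5 − 3 − 11 + 4 + 5 − 1)/11 = 0.5455
Numerator Σ_{t=1}^{10}(z_t−z̄)(z_{t+1}−z̄) = 77.2479
Denominator Σ(z_t−z̄)² = 584.7273
r_1 = 77.2479 / 584.7273 = 0.132

0.132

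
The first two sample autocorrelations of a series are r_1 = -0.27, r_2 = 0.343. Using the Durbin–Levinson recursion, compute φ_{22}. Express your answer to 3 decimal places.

φ_{22} = (r_2 − r_1²) / (1 − r_1²)
r_1² = (-0.27)² = 0.0729
Numerator = 0.343 − 0.0729 = 0.2701; denominator = 1 − 0.0729 = 0.9271
φ_{22} = 0.2701 / 0.9271 = 0.291

0.291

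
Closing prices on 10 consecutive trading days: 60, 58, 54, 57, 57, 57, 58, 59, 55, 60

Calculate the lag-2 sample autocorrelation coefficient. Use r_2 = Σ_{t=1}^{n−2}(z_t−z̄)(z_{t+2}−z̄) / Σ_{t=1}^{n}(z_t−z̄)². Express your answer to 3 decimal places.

Mean z̄ = (60 + 58 + 54 + 57 + 57 + 57 + 58 + 59 + 55 + 60)/10 = 57.5000
Numerator Σ_{t=1}^{8}(z_t−z̄)(z_{t+2}−z̄) = -5.5000
Denominator Σ(z_t−z̄)² = 34.5000
r_2 = -5.5000 / 34.5000 = -0.159

-0.159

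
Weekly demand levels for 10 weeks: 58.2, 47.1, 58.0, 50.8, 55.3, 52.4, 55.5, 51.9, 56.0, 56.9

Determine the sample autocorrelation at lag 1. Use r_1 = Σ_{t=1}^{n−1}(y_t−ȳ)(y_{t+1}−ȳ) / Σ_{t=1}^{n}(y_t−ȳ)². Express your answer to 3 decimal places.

-0.687

Mean ȳ = (58.2 + 47.1 + 58.0 + 50.8 + 55.3 + 52.4 + 55.5 + 51.9 + 56.0 + 56.9)/10 = 54.2100
Numerator Σ_{t=1}^{9}(y_t−ȳ)(y_{t+1}−ȳ) = -78.5641
Denominator Σ(y_t−ȳ)² = 114.3690
r_1 = -78.5641 / 114.3690 = -0.687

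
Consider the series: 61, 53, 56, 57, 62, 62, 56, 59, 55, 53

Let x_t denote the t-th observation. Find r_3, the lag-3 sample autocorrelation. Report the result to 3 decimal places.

Mean x̄ = (61 + 53 + 56 + 57 + 62 + 62 + 56 + 59 + 55 + 53)/10 = 57.4000
Σ(x_t−x̄)(x_{t+3}−x̄) = (-1.4400) + (-20.2400) + (-6.4400) + (0.5600) + (7.3600) + (-11.0400) + (6.1600) = -25.0800
Denominator Σ(x_t−x̄)² = 106.4000
r_3 = -25.0800 / 106.4000 = -0.236

-0.236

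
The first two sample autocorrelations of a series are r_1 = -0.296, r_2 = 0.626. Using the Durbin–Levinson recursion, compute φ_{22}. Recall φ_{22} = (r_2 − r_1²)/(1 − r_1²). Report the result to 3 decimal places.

0.590

φ_{22} = (r_2 − r_1²) / (1 − r_1²)
r_1² = (-0.296)² = 0.087616
Numerator = 0.626 − 0.0876 = 0.5384; denominator = 1 − 0.0876 = 0.9124
φ_{22} = 0.5384 / 0.9124 = 0.590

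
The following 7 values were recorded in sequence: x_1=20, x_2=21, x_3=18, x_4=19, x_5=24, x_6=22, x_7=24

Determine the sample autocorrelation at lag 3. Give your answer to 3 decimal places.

Mean x̄ = (20 + 21 + 18 + 19 + 24 + 22 + 24)/7 = 21.1429
Deviations from mean: -1.1429, -0.1429, -3.1429, -2.1429, 2.8571, 0.8571, 2.8571
Numerator Σ_{t=1}^{4}(x_t−x̄)(x_{t+3}−x̄) = -6.7755
Denominator Σ(x_t−x̄)² = 32.8571
r_3 = -6.7755 / 32.8571 = -0.206

-0.206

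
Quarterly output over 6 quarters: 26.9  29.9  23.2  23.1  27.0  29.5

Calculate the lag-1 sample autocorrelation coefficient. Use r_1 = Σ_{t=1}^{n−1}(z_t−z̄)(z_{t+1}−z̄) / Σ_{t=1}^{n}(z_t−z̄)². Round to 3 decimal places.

Mean z̄ = (26.9 + 29.9 + 23.2 + 23.1 + 27.0 + 29.5)/6 = 26.6000
Deviations from mean: 0.3000, 3.3000, -3.4000, -3.5000, 0.4000, 2.9000
Numerator Σ_{t=1}^{5}(z_t−z̄)(z_{t+1}−z̄) = 1.4300
Denominator Σ(z_t−z̄)² = 43.3600
r_1 = 1.4300 / 43.3600 = 0.033

0.033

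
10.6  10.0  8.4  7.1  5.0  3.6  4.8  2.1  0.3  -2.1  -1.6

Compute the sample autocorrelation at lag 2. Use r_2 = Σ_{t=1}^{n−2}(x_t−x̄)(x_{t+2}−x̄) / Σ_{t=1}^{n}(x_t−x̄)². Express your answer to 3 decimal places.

0.412

Mean x̄ = (10.6 + 10.0 + 8.4 + 7.1 + 5.0 + 3.6 + 4.8 + 2.1 + 0.3 − 2.1 − 1.6)/11 = 4.3818
Numerator Σ_{t=1}^{9}(x_t−x̄)(x_{t+2}−x̄) = 80.1584
Denominator Σ(x_t−x̄)² = 194.5964
r_2 = 80.1584 / 194.5964 = 0.412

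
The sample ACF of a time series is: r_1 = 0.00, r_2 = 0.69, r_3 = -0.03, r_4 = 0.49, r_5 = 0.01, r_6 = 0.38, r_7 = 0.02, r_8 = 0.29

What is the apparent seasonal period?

2

The largest autocorrelation is r_2 = 0.69, with weaker echoes at lags 4 (0.49), 6 (0.38) and 8 (0.29); the remaining lags stay at or below 0.02.
The dominant spike at lag 2 indicates a seasonal period of 2.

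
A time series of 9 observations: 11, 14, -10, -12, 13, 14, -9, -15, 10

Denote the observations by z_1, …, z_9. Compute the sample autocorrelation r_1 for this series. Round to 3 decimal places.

0.019

Mean z̄ = (11 + 14 − 10 − 12 + 13 + 14 − 9 − 15 + 10)/9 = 1.7778
Numerator Σ_{t=1}^{8}(z_t−z̄)(z_{t+1}−z̄) = 24.7284
Denominator Σ(z_t−z̄)² = 1303.5556
r_1 = 24.7284 / 1303.5556 = 0.019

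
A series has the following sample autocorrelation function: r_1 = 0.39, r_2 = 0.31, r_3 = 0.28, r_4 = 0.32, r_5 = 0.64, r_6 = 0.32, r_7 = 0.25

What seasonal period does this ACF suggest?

The largest autocorrelation is r_5 = 0.64; the remaining lags stay at or below 0.39. The elevated value at lag 1 (0.39), dropping to 0.31 at lag 2, reflects decaying short-term dependence rather than seasonality.
The dominant spike at lag 5 indicates a seasonal period of 5.

5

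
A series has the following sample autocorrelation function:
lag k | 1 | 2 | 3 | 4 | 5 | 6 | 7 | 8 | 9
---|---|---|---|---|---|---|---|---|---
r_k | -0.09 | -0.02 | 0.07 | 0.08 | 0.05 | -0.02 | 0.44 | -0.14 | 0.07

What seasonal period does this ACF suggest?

7

The largest autocorrelation is r_7 = 0.44; the remaining lags stay at or below 0.08.
The dominant spike at lag 7 indicates a seasonal period of 7.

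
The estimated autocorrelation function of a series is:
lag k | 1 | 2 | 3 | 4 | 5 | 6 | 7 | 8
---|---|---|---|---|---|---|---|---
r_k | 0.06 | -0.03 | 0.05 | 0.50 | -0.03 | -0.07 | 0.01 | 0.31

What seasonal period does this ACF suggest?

The largest autocorrelation is r_4 = 0.50, with a weaker echo at lag 8 (0.31); the remaining lags stay at or below 0.06.
The dominant spike at lag 4 indicates a seasonal period of 4.

4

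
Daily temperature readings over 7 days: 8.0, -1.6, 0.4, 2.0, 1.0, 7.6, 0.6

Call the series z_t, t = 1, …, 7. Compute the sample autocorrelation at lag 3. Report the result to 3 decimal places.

Mean z̄ = (8.0 − 1.6 + 0.4 + 2.0 + 1.0 + 7.6 + 0.6)/7 = 2.5714
Σ(z_t−z̄)(z_{t+3}−z̄) = (-3.1020) + (6.5551) + (-10.9192) + (1.1265) = -6.3396
Denominator Σ(z_t−z̄)² = 83.5543
r_3 = -6.3396 / 83.5543 = -0.076

-0.076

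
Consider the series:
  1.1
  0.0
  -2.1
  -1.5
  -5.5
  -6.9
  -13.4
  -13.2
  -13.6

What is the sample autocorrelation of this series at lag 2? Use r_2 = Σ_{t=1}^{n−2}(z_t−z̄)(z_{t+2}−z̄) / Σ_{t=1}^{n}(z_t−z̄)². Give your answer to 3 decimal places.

0.389

Mean z̄ = (1.1 + 0.0 − 2.1 − 1.5 − 5.5 − 6.9 − 13.4 − 13.2 − 13.6)/9 = -6.1222
Σ(z_t−z̄)(z_{t+2}−z̄) = (29.0494) + (28.2983) + (2.5027) + (-3.5951) + (-4.5284) + (5.5049) + (54.4216) = 111.6535
Denominator Σ(z_t−z̄)² = 287.1556
r_2 = 111.6535 / 287.1556 = 0.389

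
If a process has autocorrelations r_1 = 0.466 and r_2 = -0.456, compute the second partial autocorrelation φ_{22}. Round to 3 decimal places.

φ_{22} = (r_2 − r_1²) / (1 − r_1²)
r_1² = (0.466)² = 0.217156
Numerator = -0.456 − 0.2172 = -0.6732; denominator = 1 − 0.2172 = 0.7828
φ_{22} = -0.6732 / 0.7828 = -0.860

-0.860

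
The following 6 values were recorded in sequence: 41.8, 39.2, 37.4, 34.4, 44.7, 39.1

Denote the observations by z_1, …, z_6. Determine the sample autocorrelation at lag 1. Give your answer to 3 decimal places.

Mean z̄ = (41.8 + 39.2 + 37.4 + 34.4 + 44.7 + 39.1)/6 = 39.4333
Deviations from mean: 2.3667, -0.2333, -2.0333, -5.0333, 5.2667, -0.3333
Numerator Σ_{t=1}^{5}(z_t−z̄)(z_{t+1}−z̄) = -18.1078
Denominator Σ(z_t−z̄)² = 62.9733
r_1 = -18.1078 / 62.9733 = -0.288

-0.288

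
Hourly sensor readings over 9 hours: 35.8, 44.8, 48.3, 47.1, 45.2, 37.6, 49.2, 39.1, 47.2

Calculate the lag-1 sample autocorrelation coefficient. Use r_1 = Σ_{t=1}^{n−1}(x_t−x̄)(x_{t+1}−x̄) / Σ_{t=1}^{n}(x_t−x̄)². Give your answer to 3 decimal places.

Mean x̄ = (35.8 + 44.8 + 48.3 + 47.1 + 45.2 + 37.6 + 49.2 + 39.1 + 47.2)/9 = 43.8111
Numerator Σ_{t=1}^{8}(x_t−x̄)(x_{t+1}−x̄) = -67.6023
Denominator Σ(x_t−x̄)² = 199.3489
r_1 = -67.6023 / 199.3489 = -0.339

-0.339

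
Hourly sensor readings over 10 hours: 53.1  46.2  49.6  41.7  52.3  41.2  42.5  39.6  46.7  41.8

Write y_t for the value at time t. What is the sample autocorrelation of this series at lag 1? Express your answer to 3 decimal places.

Mean ȳ = (53.1 + 46.2 + 49.6 + 41.7 + 52.3 + 41.2 + 42.5 + 39.6 + 46.7 + 41.8)/10 = 45.4700
Numerator Σ_{t=1}^{9}(y_t−ȳ)(y_{t+1}−ȳ) = -43.5169
Denominator Σ(y_t−ȳ)² = 213.1610
r_1 = -43.5169 / 213.1610 = -0.204

-0.204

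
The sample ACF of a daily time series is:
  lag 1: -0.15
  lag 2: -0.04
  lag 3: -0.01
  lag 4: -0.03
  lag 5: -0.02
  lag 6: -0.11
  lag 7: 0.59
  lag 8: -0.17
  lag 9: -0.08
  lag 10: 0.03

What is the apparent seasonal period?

The largest autocorrelation is r_7 = 0.59; the remaining lags stay at or below 0.03.
The dominant spike at lag 7 indicates a seasonal period of 7.

7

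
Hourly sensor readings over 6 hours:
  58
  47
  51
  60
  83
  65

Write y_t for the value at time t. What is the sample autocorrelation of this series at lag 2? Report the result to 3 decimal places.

Mean ȳ = (58 + 47 + 51 + 60 + 83 + 65)/6 = 60.6667
Numerator Σ_{t=1}^{4}(y_t−ȳ)(y_{t+2}−ȳ) = -183.8889
Denominator Σ(y_t−ȳ)² = 805.3333
r_2 = -183.8889 / 805.3333 = -0.228

-0.228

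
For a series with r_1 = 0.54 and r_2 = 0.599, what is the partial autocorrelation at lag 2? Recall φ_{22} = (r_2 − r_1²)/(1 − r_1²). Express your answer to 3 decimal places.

φ_{22} = (r_2 − r_1²) / (1 − r_1²)
r_1² = (0.54)² = 0.2916
Numerator = 0.599 − 0.2916 = 0.3074; denominator = 1 − 0.2916 = 0.7084
φ_{22} = 0.3074 / 0.7084 = 0.434

0.434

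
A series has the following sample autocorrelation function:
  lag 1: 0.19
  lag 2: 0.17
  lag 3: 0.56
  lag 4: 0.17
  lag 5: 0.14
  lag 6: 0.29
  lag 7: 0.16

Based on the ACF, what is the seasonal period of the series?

The largest autocorrelation is r_3 = 0.56, with a weaker echo at lag 6 (0.29); the remaining lags stay at or below 0.19.
The dominant spike at lag 3 indicates a seasonal period of 3.

3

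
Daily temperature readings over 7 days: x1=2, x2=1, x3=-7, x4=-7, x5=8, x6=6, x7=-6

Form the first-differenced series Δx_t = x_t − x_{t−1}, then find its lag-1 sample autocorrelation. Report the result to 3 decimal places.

0.016

First differences Δx: -1, -8, 0, 15, -2, -12
Mean of differences = -1.3333
Numerator Σ(Δx_t−Δx̄)(Δx_{t+1}−Δx̄) = 6.8889
Denominator Σ(Δx_t−Δx̄)² = 427.3333
r_1(Δx) = 6.8889 / 427.3333 = 0.016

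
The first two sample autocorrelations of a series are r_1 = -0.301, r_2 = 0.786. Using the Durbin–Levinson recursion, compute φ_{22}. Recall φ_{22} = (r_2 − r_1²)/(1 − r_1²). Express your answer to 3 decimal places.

0.765

φ_{22} = (r_2 − r_1²) / (1 − r_1²)
r_1² = (-0.301)² = 0.090601
Numerator = 0.786 − 0.0906 = 0.6954; denominator = 1 − 0.0906 = 0.9094
φ_{22} = 0.6954 / 0.9094 = 0.765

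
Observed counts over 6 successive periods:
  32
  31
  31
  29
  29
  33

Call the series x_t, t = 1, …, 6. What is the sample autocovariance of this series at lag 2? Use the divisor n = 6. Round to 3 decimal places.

Mean x̄ = (32 + 31 + 31 + 29 + 29 + 33)/6 = 30.8333
Deviations: 1.1667, 0.1667, 0.1667, -1.8333, -1.8333, 2.1667
Σ_{t=1}^{4}(x_t−x̄)(x_{t+2}−x̄) = -4.3889
γ_2 = -4.3889 / 6 = -0.731

-0.731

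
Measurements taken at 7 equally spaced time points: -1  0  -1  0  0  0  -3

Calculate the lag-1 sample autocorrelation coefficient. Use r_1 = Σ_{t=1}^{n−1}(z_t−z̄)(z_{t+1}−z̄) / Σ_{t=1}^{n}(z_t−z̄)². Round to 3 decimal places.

Mean z̄ = (-1 + 0 − 1 + 0 + 0 + 0 − 3)/7 = -0.7143
Σ(z_t−z̄)(z_{t+1}−z̄) = (-0.2041) + (-0.2041) + (-0.2041) + (0.5102) + (0.5102) + (-1.6327) = -1.2245
Denominator Σ(z_t−z̄)² = 7.4286
r_1 = -1.2245 / 7.4286 = -0.165

-0.165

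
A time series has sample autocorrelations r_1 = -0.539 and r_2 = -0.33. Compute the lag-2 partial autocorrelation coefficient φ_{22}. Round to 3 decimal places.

-0.875

φ_{22} = (r_2 − r_1²) / (1 − r_1²)
r_1² = (-0.539)² = 0.290521
Numerator = -0.33 − 0.2905 = -0.6205; denominator = 1 − 0.2905 = 0.7095
φ_{22} = -0.6205 / 0.7095 = -0.875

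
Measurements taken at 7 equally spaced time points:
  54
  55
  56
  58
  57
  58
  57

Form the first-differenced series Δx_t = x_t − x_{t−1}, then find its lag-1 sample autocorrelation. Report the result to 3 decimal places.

First differences Δx: 1, 1, 2, -1, 1, -1
Mean of differences = 0.5000
Numerator Σ(Δx_t−Δx̄)(Δx_{t+1}−Δx̄) = -2.7500
Denominator Σ(Δx_t−Δx̄)² = 7.5000
r_1(Δx) = -2.7500 / 7.5000 = -0.367

-0.367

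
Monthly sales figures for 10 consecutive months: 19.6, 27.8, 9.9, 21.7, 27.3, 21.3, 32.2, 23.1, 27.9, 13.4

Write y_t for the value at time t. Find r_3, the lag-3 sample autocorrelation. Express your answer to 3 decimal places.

Mean ȳ = (19.6 + 27.8 + 9.9 + 21.7 + 27.3 + 21.3 + 32.2 + 23.1 + 27.9 + 13.4)/10 = 22.4200
Σ(y_t−ȳ)(y_{t+3}−ȳ) = (2.0304) + (26.2544) + (14.0224) + (-7.0416) + (3.3184) + (-6.1376) + (-88.2156) = -55.7692
Denominator Σ(y_t−ȳ)² = 426.7360
r_3 = -55.7692 / 426.7360 = -0.131

-0.131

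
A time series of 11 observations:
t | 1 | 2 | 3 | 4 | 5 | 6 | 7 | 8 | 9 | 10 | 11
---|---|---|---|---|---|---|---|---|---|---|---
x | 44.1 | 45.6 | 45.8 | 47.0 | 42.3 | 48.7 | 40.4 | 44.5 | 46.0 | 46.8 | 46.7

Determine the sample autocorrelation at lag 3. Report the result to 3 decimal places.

Mean x̄ = (44.1 + 45.6 + 45.8 + 47.0 + 42.3 + 48.7 + 40.4 + 44.5 + 46.0 + 46.8 + 46.7)/11 = 45.2636
Numerator Σ_{t=1}^{8}(x_t−x̄)(x_{t+3}−x̄) = -13.3949
Denominator Σ(x_t−x̄)² = 54.5655
r_3 = -13.3949 / 54.5655 = -0.245

-0.245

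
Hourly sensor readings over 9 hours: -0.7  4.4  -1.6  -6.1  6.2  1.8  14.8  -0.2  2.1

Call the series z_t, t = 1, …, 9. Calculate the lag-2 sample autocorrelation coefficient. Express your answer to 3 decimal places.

0.110

Mean z̄ = (-0.7 + 4.4 − 1.6 − 6.1 + 6.2 + 1.8 + 14.8 − 0.2 + 2.1)/9 = 2.3000
Σ(z_t−z̄)(z_{t+2}−z̄) = (11.7000) + (-17.6400) + (-15.2100) + (4.2000) + (48.7500) + (1.2500) + (-2.5000) = 30.5500
Denominator Σ(z_t−z̄)² = 277.1800
r_2 = 30.5500 / 277.1800 = 0.110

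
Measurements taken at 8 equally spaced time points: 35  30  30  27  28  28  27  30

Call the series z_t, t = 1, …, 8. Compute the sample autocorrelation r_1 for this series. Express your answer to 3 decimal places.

0.195

Mean z̄ = (35 + 30 + 30 + 27 + 28 + 28 + 27 + 30)/8 = 29.3750
Deviations from mean: 5.6250, 0.6250, 0.6250, -2.3750, -1.3750, -1.3750, -2.3750, 0.6250
Σ(z_t−z̄)(z_{t+1}−z̄) = (3.5156) + (0.3906) + (-1.4844) + (3.2656) + (1.8906) + (3.2656) + (-1.4844) = 9.3594
Denominator Σ(z_t−z̄)² = 47.8750
r_1 = 9.3594 / 47.8750 = 0.195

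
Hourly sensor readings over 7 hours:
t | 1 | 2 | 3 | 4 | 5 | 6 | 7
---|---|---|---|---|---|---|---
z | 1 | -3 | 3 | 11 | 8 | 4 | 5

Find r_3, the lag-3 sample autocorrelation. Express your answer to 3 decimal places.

Mean z̄ = (1 − 3 + 3 + 11 + 8 + 4 + 5)/7 = 4.1429
Numerator Σ_{t=1}^{4}(z_t−z̄)(z_{t+3}−z̄) = -43.0612
Denominator Σ(z_t−z̄)² = 124.8571
r_3 = -43.0612 / 124.8571 = -0.345

-0.345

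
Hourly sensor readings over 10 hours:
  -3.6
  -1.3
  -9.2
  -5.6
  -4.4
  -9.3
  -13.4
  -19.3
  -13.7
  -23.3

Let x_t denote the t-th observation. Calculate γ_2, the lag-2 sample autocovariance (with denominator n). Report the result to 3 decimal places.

Mean x̄ = (-3.6 − 1.3 − 9.2 − 5.6 − 4.4 − 9.3 − 13.4 − 19.3 − 13.7 − 23.3)/10 = -10.3100
Σ_{t=1}^{8}(x_t−x̄)(x_{t+2}−x̄) = 161.1158
γ_2 = 161.1158 / 10 = 16.112

16.112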